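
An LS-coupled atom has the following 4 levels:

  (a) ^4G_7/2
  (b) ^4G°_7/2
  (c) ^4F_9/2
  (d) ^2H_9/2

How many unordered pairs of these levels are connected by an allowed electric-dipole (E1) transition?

(a)–(b): allowed.
(a)–(c): forbidden (parity).
(a)–(d): forbidden (parity, ΔS).
(b)–(c): allowed.
(b)–(d): forbidden (ΔS).
(c)–(d): forbidden (parity, ΔS, ΔL).
Allowed pairs: 2 of 6.

2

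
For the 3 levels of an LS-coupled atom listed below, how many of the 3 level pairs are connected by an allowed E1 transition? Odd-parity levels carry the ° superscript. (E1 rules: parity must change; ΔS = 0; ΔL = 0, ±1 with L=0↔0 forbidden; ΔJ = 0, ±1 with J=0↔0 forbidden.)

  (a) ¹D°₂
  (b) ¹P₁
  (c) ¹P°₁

(a)–(b): allowed.
(a)–(c): forbidden (parity).
(b)–(c): allowed.
Allowed pairs: 2 of 3.

2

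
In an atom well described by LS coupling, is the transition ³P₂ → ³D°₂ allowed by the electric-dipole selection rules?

Initial level: S=1, L=1, J=2, parity even. Final level: S=1, L=2, J=2, parity odd.
Parity must change: even → odd — satisfied.
ΔS = 0: S: 1 → 1 — satisfied.
ΔL = 0, ±1 (not L=0↔0): L: 1 → 2, ΔL = +1 — satisfied.
ΔJ = 0, ±1 (not J=0↔0): J: 2 → 2, ΔJ = +0 — satisfied.
All four E1 rules are satisfied.

allowed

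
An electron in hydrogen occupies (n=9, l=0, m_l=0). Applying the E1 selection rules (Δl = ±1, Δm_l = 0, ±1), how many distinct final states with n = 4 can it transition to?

3

E1 requires Δl = ±1, so l_f ∈ {-1, 1}; with 0 ≤ l_f ≤ n_f−1 = 3, the allowed l_f values are {1}.
For l_f = 1: m_f ∈ {m_i−1, m_i, m_i+1} ∩ [−1, 1] = {-1, 0, 1} → 3 states.
Total: 3.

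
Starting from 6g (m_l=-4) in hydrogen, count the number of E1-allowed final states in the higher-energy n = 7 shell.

4

E1 requires Δl = ±1, so l_f ∈ {3, 5}; with 0 ≤ l_f ≤ n_f−1 = 6, the allowed l_f values are {3, 5}.
For l_f = 3: m_f ∈ {m_i−1, m_i, m_i+1} ∩ [−3, 3] = {-3} → 1 state.
For l_f = 5: m_f ∈ {m_i−1, m_i, m_i+1} ∩ [−5, 5] = {-5, -4, -3} → 3 states.
Total: 4.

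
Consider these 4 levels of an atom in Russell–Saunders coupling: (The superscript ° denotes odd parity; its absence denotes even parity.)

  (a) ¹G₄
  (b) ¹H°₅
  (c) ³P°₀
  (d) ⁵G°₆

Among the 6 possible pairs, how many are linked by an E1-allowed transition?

1

(a)–(b): allowed.
(a)–(c): forbidden (ΔS, ΔL, ΔJ).
(a)–(d): forbidden (ΔS, ΔJ).
(b)–(c): forbidden (parity, ΔS, ΔL, ΔJ).
(b)–(d): forbidden (parity, ΔS).
(c)–(d): forbidden (parity, ΔS, ΔL, ΔJ).
Allowed pairs: 1 of 6.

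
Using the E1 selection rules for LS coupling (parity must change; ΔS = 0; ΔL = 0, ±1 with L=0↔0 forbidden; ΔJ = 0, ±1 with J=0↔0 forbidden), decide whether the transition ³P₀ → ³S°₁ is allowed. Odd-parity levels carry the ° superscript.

allowed

Parity must change: even → odd — ✓.
ΔS = 0: S: 1 → 1 — ✓.
ΔL = 0, ±1 (not L=0↔0): L: 1 → 0, ΔL = -1 — ✓.
ΔJ = 0, ±1 (not J=0↔0): J: 0 → 1, ΔJ = +1 — ✓.
All four E1 rules are satisfied.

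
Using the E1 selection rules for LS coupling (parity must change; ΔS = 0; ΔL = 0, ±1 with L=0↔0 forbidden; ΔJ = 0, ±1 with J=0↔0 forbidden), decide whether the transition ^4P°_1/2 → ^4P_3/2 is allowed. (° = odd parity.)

Parity must change: odd → even — satisfied.
ΔS = 0: S: 3/2 → 3/2 — satisfied.
ΔL = 0, ±1 (not L=0↔0): L: 1 → 1, ΔL = +0 — satisfied.
ΔJ = 0, ±1 (not J=0↔0): J: 1/2 → 3/2, ΔJ = +1 — satisfied.
All four E1 rules are satisfied.

allowed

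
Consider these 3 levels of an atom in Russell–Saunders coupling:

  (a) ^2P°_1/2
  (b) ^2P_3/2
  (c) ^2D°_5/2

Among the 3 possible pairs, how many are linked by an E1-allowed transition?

(a)–(b): allowed.
(a)–(c): forbidden (parity, ΔJ).
(b)–(c): allowed.
Allowed pairs: 2 of 3.

2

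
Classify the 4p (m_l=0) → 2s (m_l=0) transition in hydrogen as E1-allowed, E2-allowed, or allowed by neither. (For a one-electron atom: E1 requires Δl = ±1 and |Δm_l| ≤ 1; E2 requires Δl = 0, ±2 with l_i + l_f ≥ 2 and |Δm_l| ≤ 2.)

E1

Δl = 0 − 1 = -1; l_i + l_f = 1.
Δm_l = +0.
E1 (Δl = ±1, |Δm_l| ≤ 1): satisfied.
E2 (Δl = 0,±2, l_i+l_f ≥ 2, |Δm_l| ≤ 2): not satisfied.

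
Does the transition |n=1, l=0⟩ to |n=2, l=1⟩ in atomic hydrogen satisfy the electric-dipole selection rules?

Δl = 1 − 0 = +1; the E1 rule Δl = ±1 is satisfied.
All E1 selection rules are satisfied.

allowed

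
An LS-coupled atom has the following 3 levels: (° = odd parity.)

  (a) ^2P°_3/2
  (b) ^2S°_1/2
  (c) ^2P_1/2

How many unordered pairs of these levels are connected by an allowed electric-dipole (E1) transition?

(a)–(b): forbidden (parity).
(a)–(c): allowed.
(b)–(c): allowed.
Allowed pairs: 2 of 3.

2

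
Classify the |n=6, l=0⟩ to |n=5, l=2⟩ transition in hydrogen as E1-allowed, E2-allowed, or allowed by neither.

E2

Δl = 2 − 0 = +2; l_i + l_f = 2.
E1 (Δl = ±1): not satisfied.
E2 (Δl = 0,±2, l_i+l_f ≥ 2): satisfied.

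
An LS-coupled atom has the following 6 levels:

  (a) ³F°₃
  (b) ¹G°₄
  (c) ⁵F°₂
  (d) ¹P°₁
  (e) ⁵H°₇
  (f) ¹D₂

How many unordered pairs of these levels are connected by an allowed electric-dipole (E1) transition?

1

(a)–(b): forbidden (parity, ΔS).
(a)–(c): forbidden (parity, ΔS).
(a)–(d): forbidden (parity, ΔS, ΔL, ΔJ).
(a)–(e): forbidden (parity, ΔS, ΔL, ΔJ).
(a)–(f): forbidden (ΔS).
(b)–(c): forbidden (parity, ΔS, ΔJ).
(b)–(d): forbidden (parity, ΔL, ΔJ).
(b)–(e): forbidden (parity, ΔS, ΔJ).
(b)–(f): forbidden (ΔL, ΔJ).
(c)–(d): forbidden (parity, ΔS, ΔL).
(c)–(e): forbidden (parity, ΔL, ΔJ).
(c)–(f): forbidden (ΔS).
(d)–(e): forbidden (parity, ΔS, ΔL, ΔJ).
(d)–(f): allowed.
(e)–(f): forbidden (ΔS, ΔL, ΔJ).
Allowed pairs: 1 of 15.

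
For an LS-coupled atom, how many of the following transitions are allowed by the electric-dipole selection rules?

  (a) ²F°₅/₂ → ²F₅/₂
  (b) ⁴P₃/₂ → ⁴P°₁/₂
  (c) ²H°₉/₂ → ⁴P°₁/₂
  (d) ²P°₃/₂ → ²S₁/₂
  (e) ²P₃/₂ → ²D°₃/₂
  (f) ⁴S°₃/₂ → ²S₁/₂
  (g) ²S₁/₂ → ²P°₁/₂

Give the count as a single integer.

(a) allowed
(b) allowed
(c) forbidden (parity, ΔS, ΔL, ΔJ fail)
(d) allowed
(e) allowed
(f) forbidden (ΔS, ΔL fail)
(g) allowed
Total allowed: 5 of 7.

5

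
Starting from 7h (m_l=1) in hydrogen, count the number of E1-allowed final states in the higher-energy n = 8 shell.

E1 requires Δl = ±1, so l_f ∈ {4, 6}; with 0 ≤ l_f ≤ n_f−1 = 7, the allowed l_f values are {4, 6}.
For l_f = 4: m_f ∈ {m_i−1, m_i, m_i+1} ∩ [−4, 4] = {0, 1, 2} → 3 states.
For l_f = 6: m_f ∈ {m_i−1, m_i, m_i+1} ∩ [−6, 6] = {0, 1, 2} → 3 states.
Total: 6.

6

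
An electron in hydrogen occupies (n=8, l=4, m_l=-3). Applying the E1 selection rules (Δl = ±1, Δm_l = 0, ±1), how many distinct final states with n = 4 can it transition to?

E1 requires Δl = ±1, so l_f ∈ {3, 5}; with 0 ≤ l_f ≤ n_f−1 = 3, the allowed l_f values are {3}.
For l_f = 3: m_f ∈ {m_i−1, m_i, m_i+1} ∩ [−3, 3] = {-3, -2} → 2 states.
Total: 2.

2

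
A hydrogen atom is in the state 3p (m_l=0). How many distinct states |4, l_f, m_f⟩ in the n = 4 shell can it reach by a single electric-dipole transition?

E1 requires Δl = ±1, so l_f ∈ {0, 2}; with 0 ≤ l_f ≤ n_f−1 = 3, the allowed l_f values are {0, 2}.
For l_f = 0: m_f ∈ {m_i−1, m_i, m_i+1} ∩ [−0, 0] = {0} → 1 state.
For l_f = 2: m_f ∈ {m_i−1, m_i, m_i+1} ∩ [−2, 2] = {-1, 0, 1} → 3 states.
Total: 4.

4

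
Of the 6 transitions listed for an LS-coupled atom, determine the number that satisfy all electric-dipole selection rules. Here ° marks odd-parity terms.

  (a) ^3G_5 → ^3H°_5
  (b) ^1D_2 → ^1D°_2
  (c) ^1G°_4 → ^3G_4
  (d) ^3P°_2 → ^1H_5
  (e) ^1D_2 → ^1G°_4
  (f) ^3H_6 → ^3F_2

2

(a) allowed
(b) allowed
(c) forbidden (ΔS fails)
(d) forbidden (ΔS, ΔL, ΔJ fail)
(e) forbidden (ΔL, ΔJ fail)
(f) forbidden (parity, ΔL, ΔJ fail)
Total allowed: 2 of 6.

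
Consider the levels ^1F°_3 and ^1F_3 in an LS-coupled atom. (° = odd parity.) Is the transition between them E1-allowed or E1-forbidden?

allowed

Initial level: S=0, L=3, J=3, parity odd. Final level: S=0, L=3, J=3, parity even.
ΔL = 0, ±1 (not L=0↔0): L: 3 → 3, ΔL = +0 — passes.
Parity must change: odd → even — passes.
ΔJ = 0, ±1 (not J=0↔0): J: 3 → 3, ΔJ = +0 — passes.
ΔS = 0: S: 0 → 0 — passes.
All four E1 rules are satisfied.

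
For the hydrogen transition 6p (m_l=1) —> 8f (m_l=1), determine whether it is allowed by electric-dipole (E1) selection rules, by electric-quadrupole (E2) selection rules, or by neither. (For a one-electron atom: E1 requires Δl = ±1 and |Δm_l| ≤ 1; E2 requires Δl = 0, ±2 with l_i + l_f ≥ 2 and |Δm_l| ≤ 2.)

E2

Δl = 3 − 1 = +2; l_i + l_f = 4.
Δm_l = +0.
E1 (Δl = ±1, |Δm_l| ≤ 1): not satisfied.
E2 (Δl = 0,±2, l_i+l_f ≥ 2, |Δm_l| ≤ 2): satisfied.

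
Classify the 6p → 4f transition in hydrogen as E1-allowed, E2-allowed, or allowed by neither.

E2

Δl = 3 − 1 = +2; l_i + l_f = 4.
E1 (Δl = ±1): not satisfied.
E2 (Δl = 0,±2, l_i+l_f ≥ 2): satisfied.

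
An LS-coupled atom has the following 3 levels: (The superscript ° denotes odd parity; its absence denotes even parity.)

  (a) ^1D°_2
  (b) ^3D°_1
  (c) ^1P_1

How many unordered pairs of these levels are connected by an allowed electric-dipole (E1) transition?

(a)–(b): forbidden (parity, ΔS).
(a)–(c): allowed.
(b)–(c): forbidden (ΔS).
Allowed pairs: 1 of 3.

1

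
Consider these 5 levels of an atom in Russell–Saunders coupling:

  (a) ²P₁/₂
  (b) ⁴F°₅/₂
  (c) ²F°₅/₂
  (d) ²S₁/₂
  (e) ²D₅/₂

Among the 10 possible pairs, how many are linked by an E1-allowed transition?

(a)–(b): forbidden (ΔS, ΔL, ΔJ).
(a)–(c): forbidden (ΔL, ΔJ).
(a)–(d): forbidden (parity).
(a)–(e): forbidden (parity, ΔJ).
(b)–(c): forbidden (parity, ΔS).
(b)–(d): forbidden (ΔS, ΔL, ΔJ).
(b)–(e): forbidden (ΔS).
(c)–(d): forbidden (ΔL, ΔJ).
(c)–(e): allowed.
(d)–(e): forbidden (parity, ΔL, ΔJ).
Allowed pairs: 1 of 10.

1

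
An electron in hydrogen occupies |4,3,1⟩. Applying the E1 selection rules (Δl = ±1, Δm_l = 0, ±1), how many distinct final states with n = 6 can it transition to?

E1 requires Δl = ±1, so l_f ∈ {2, 4}; with 0 ≤ l_f ≤ n_f−1 = 5, the allowed l_f values are {2, 4}.
For l_f = 2: m_f ∈ {m_i−1, m_i, m_i+1} ∩ [−2, 2] = {0, 1, 2} → 3 states.
For l_f = 4: m_f ∈ {m_i−1, m_i, m_i+1} ∩ [−4, 4] = {0, 1, 2} → 3 states.
Total: 6.

6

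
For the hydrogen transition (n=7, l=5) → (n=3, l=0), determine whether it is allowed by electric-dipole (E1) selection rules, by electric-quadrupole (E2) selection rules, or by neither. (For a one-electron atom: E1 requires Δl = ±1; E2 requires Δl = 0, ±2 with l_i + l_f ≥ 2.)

neither

Δl = 0 − 5 = -5; l_i + l_f = 5.
E1 (Δl = ±1): not satisfied.
E2 (Δl = 0,±2, l_i+l_f ≥ 2): not satisfied.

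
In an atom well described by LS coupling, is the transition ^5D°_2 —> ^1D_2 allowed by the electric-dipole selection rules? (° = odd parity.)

forbidden

Reading off the term symbols: S 2→0, L 2→2, J 2→2, parity odd→even.
Parity must change: odd → even — passes.
ΔS = 0: S: 2 → 0 — fails.
ΔL = 0, ±1 (not L=0↔0): L: 2 → 2, ΔL = +0 — passes.
ΔJ = 0, ±1 (not J=0↔0): J: 2 → 2, ΔJ = +0 — passes.
Rule(s) violated: ΔS.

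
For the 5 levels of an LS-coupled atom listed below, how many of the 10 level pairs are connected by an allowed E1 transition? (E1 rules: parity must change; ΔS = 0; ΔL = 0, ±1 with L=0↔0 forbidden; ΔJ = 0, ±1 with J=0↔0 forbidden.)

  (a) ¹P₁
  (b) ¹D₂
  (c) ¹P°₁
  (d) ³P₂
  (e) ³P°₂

(a)–(b): forbidden (parity).
(a)–(c): allowed.
(a)–(d): forbidden (parity, ΔS).
(a)–(e): forbidden (ΔS).
(b)–(c): allowed.
(b)–(d): forbidden (parity, ΔS).
(b)–(e): forbidden (ΔS).
(c)–(d): forbidden (ΔS).
(c)–(e): forbidden (parity, ΔS).
(d)–(e): allowed.
Allowed pairs: 3 of 10.

3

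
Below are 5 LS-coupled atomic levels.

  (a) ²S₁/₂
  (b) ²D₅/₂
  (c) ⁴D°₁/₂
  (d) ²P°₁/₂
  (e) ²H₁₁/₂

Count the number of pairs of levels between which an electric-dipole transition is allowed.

1

(a)–(b): forbidden (parity, ΔL, ΔJ).
(a)–(c): forbidden (ΔS, ΔL).
(a)–(d): allowed.
(a)–(e): forbidden (parity, ΔL, ΔJ).
(b)–(c): forbidden (ΔS, ΔJ).
(b)–(d): forbidden (ΔJ).
(b)–(e): forbidden (parity, ΔL, ΔJ).
(c)–(d): forbidden (parity, ΔS).
(c)–(e): forbidden (ΔS, ΔL, ΔJ).
(d)–(e): forbidden (ΔL, ΔJ).
Allowed pairs: 1 of 10.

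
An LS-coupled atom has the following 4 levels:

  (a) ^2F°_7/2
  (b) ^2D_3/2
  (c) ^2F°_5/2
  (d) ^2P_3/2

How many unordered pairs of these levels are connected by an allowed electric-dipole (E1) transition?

1

(a)–(b): forbidden (ΔJ).
(a)–(c): forbidden (parity).
(a)–(d): forbidden (ΔL, ΔJ).
(b)–(c): allowed.
(b)–(d): forbidden (parity).
(c)–(d): forbidden (ΔL).
Allowed pairs: 1 of 6.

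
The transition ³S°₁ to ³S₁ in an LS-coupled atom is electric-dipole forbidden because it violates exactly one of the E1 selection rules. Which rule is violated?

the L=0 ↔ L=0 exclusion

Parity must change: odd → even — satisfied.
ΔS = 0: S: 1 → 1 — satisfied.
ΔL = 0, ±1 (not L=0↔0): L: 0 → 0, ΔL = +0 — violated.
ΔJ = 0, ±1 (not J=0↔0): J: 1 → 1, ΔJ = +0 — satisfied.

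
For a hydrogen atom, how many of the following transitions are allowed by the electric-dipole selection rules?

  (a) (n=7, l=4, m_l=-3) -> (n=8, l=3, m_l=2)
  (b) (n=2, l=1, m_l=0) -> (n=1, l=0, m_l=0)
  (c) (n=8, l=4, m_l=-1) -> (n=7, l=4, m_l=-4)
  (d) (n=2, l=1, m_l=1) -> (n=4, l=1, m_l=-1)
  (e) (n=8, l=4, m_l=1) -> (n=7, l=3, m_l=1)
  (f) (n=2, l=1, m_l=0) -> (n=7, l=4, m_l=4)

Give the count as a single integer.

2

(a) forbidden — Δm_l = +5 (E1 requires Δm_l = 0, ±1)
(b) allowed
(c) forbidden — Δl = +0 (E1 requires Δl = ±1); Δm_l = -3 (E1 requires Δm_l = 0, ±1)
(d) forbidden — Δl = +0 (E1 requires Δl = ±1); Δm_l = -2 (E1 requires Δm_l = 0, ±1)
(e) allowed
(f) forbidden — Δl = +3 (E1 requires Δl = ±1); Δm_l = +4 (E1 requires Δm_l = 0, ±1)
Total allowed: 2 of 6.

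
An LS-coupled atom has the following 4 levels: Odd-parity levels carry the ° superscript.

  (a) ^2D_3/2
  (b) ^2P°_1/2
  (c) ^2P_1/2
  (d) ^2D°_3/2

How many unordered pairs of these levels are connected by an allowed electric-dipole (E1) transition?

4

(a)–(b): allowed.
(a)–(c): forbidden (parity).
(a)–(d): allowed.
(b)–(c): allowed.
(b)–(d): forbidden (parity).
(c)–(d): allowed.
Allowed pairs: 4 of 6.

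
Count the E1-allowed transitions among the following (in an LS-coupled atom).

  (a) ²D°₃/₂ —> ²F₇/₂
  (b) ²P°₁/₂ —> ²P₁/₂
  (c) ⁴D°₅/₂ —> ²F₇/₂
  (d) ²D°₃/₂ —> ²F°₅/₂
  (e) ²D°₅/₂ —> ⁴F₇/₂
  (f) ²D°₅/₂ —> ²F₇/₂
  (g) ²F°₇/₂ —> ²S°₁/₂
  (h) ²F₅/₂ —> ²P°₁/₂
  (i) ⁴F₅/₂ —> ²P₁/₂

(a) forbidden (ΔJ fails)
(b) allowed
(c) forbidden (ΔS fails)
(d) forbidden (parity fails)
(e) forbidden (ΔS fails)
(f) allowed
(g) forbidden (parity, ΔL, ΔJ fail)
(h) forbidden (ΔL, ΔJ fail)
(i) forbidden (parity, ΔS, ΔL, ΔJ fail)
Total allowed: 2 of 9.

2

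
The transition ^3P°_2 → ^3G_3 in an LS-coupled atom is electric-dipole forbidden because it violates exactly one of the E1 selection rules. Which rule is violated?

ΔJ = 0, ±1 (not J=0↔0): J: 2 → 3, ΔJ = +1 — satisfied.
ΔL = 0, ±1 (not L=0↔0): L: 1 → 4, ΔL = +3 — violated.
Parity must change: odd → even — satisfied.
ΔS = 0: S: 1 → 1 — satisfied.

the ΔL = 0, ±1 rule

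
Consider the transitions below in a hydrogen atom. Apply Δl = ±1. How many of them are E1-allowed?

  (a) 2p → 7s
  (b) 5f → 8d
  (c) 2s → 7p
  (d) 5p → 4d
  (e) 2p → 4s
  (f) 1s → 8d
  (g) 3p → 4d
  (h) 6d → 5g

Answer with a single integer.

(a) allowed
(b) allowed
(c) allowed
(d) allowed
(e) allowed
(f) forbidden — Δl = +2 (E1 requires Δl = ±1)
(g) allowed
(h) forbidden — Δl = +2 (E1 requires Δl = ±1)
Total allowed: 6 of 8.

6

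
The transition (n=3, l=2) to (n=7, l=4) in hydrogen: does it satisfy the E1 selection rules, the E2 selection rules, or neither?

Δl = 4 − 2 = +2; l_i + l_f = 6.
E1 (Δl = ±1): not satisfied.
E2 (Δl = 0,±2, l_i+l_f ≥ 2): satisfied.

E2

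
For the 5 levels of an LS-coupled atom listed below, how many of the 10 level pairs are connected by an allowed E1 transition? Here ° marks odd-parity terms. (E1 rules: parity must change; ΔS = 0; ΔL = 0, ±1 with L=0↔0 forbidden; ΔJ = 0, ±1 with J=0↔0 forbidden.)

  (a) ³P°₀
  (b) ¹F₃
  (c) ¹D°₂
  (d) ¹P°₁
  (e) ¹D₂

(a)–(b): forbidden (ΔS, ΔL, ΔJ).
(a)–(c): forbidden (parity, ΔS, ΔJ).
(a)–(d): forbidden (parity, ΔS).
(a)–(e): forbidden (ΔS, ΔJ).
(b)–(c): allowed.
(b)–(d): forbidden (ΔL, ΔJ).
(b)–(e): forbidden (parity).
(c)–(d): forbidden (parity).
(c)–(e): allowed.
(d)–(e): allowed.
Allowed pairs: 3 of 10.

3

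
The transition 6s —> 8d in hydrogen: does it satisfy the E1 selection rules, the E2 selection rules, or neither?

Δl = 2 − 0 = +2; l_i + l_f = 2.
E1 (Δl = ±1): not satisfied.
E2 (Δl = 0,±2, l_i+l_f ≥ 2): satisfied.

E2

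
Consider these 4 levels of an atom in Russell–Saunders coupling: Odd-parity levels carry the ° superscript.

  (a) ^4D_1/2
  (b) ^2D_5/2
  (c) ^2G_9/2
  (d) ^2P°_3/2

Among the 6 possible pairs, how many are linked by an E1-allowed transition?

1

(a)–(b): forbidden (parity, ΔS, ΔJ).
(a)–(c): forbidden (parity, ΔS, ΔL, ΔJ).
(a)–(d): forbidden (ΔS).
(b)–(c): forbidden (parity, ΔL, ΔJ).
(b)–(d): allowed.
(c)–(d): forbidden (ΔL, ΔJ).
Allowed pairs: 1 of 6.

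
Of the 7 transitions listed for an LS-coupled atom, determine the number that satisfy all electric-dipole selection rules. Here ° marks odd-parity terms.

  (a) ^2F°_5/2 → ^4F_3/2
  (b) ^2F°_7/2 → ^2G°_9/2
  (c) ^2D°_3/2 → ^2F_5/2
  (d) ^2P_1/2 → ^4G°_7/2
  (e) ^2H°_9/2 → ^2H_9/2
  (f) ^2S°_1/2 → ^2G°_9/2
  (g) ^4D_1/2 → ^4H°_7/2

2

(a) forbidden (ΔS fails)
(b) forbidden (parity fails)
(c) allowed
(d) forbidden (ΔS, ΔL, ΔJ fail)
(e) allowed
(f) forbidden (parity, ΔL, ΔJ fail)
(g) forbidden (ΔL, ΔJ fail)
Total allowed: 2 of 7.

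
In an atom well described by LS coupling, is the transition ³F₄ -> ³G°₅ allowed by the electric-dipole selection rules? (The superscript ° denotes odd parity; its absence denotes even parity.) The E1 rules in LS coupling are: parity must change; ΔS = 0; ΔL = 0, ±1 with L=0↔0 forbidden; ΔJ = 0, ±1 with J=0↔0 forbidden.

Parity must change: even → odd — passes.
ΔS = 0: S: 1 → 1 — passes.
ΔL = 0, ±1 (not L=0↔0): L: 3 → 4, ΔL = +1 — passes.
ΔJ = 0, ±1 (not J=0↔0): J: 4 → 5, ΔJ = +1 — passes.
All four E1 rules are satisfied.

allowed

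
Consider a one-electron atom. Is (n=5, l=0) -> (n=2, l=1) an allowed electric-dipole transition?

Δl = 1 − 0 = +1; the E1 rule Δl = ±1 is ok.
All E1 selection rules are satisfied.

allowed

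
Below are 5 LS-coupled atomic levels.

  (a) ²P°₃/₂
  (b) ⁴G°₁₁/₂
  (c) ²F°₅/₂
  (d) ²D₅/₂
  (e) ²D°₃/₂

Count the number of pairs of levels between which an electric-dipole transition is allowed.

3

(a)–(b): forbidden (parity, ΔS, ΔL, ΔJ).
(a)–(c): forbidden (parity, ΔL).
(a)–(d): allowed.
(a)–(e): forbidden (parity).
(b)–(c): forbidden (parity, ΔS, ΔJ).
(b)–(d): forbidden (ΔS, ΔL, ΔJ).
(b)–(e): forbidden (parity, ΔS, ΔL, ΔJ).
(c)–(d): allowed.
(c)–(e): forbidden (parity).
(d)–(e): allowed.
Allowed pairs: 3 of 10.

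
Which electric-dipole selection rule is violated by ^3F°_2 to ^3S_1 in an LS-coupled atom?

ΔJ = 0, ±1 (not J=0↔0): J: 2 → 1, ΔJ = -1 — passes.
Parity must change: odd → even — passes.
ΔL = 0, ±1 (not L=0↔0): L: 3 → 0, ΔL = -3 — fails.
ΔS = 0: S: 1 → 1 — passes.

the ΔL = 0, ±1 rule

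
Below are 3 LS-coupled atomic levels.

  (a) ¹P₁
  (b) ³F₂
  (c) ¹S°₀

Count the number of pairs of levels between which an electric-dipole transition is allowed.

(a)–(b): forbidden (parity, ΔS, ΔL).
(a)–(c): allowed.
(b)–(c): forbidden (ΔS, ΔL, ΔJ).
Allowed pairs: 1 of 3.

1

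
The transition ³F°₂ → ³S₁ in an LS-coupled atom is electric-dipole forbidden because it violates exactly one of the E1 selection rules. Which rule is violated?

the ΔL = 0, ±1 rule

Initial level: S=1, L=3, J=2, parity odd. Final level: S=1, L=0, J=1, parity even.
Parity must change: odd → even — satisfied.
ΔS = 0: S: 1 → 1 — satisfied.
ΔL = 0, ±1 (not L=0↔0): L: 3 → 0, ΔL = -3 — violated.
ΔJ = 0, ±1 (not J=0↔0): J: 2 → 1, ΔJ = -1 — satisfied.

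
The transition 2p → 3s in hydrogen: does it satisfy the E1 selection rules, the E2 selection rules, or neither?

Δl = 0 − 1 = -1; l_i + l_f = 1.
E1 (Δl = ±1): satisfied.
E2 (Δl = 0,±2, l_i+l_f ≥ 2): not satisfied.

E1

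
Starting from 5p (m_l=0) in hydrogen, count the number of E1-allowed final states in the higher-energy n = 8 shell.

E1 requires Δl = ±1, so l_f ∈ {0, 2}; with 0 ≤ l_f ≤ n_f−1 = 7, the allowed l_f values are {0, 2}.
For l_f = 0: m_f ∈ {m_i−1, m_i, m_i+1} ∩ [−0, 0] = {0} → 1 state.
For l_f = 2: m_f ∈ {m_i−1, m_i, m_i+1} ∩ [−2, 2] = {-1, 0, 1} → 3 states.
Total: 4.

4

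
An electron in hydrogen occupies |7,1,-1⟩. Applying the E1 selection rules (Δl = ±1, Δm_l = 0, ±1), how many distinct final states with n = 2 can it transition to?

1

E1 requires Δl = ±1, so l_f ∈ {0, 2}; with 0 ≤ l_f ≤ n_f−1 = 1, the allowed l_f values are {0}.
For l_f = 0: m_f ∈ {m_i−1, m_i, m_i+1} ∩ [−0, 0] = {0} → 1 state.
Total: 1.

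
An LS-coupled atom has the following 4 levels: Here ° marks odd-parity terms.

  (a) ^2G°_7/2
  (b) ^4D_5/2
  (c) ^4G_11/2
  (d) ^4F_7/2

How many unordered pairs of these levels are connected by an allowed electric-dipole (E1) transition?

(a)–(b): forbidden (ΔS, ΔL).
(a)–(c): forbidden (ΔS, ΔJ).
(a)–(d): forbidden (ΔS).
(b)–(c): forbidden (parity, ΔL, ΔJ).
(b)–(d): forbidden (parity).
(c)–(d): forbidden (parity, ΔJ).
Allowed pairs: 0 of 6.

0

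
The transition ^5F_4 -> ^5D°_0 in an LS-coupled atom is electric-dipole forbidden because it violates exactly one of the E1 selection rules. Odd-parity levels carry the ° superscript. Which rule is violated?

the ΔJ = 0, ±1 rule

ΔJ = 0, ±1 (not J=0↔0): J: 4 → 0, ΔJ = -4 — ✗.
ΔS = 0: S: 2 → 2 — ✓.
ΔL = 0, ±1 (not L=0↔0): L: 3 → 2, ΔL = -1 — ✓.
Parity must change: even → odd — ✓.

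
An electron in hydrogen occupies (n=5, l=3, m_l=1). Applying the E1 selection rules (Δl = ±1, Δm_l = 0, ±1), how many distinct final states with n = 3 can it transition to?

E1 requires Δl = ±1, so l_f ∈ {2, 4}; with 0 ≤ l_f ≤ n_f−1 = 2, the allowed l_f values are {2}.
For l_f = 2: m_f ∈ {m_i−1, m_i, m_i+1} ∩ [−2, 2] = {0, 1, 2} → 3 states.
Total: 3.

3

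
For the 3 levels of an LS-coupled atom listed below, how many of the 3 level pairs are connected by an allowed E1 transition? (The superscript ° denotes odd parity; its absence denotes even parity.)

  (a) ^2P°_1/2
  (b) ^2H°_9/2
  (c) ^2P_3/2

1

(a)–(b): forbidden (parity, ΔL, ΔJ).
(a)–(c): allowed.
(b)–(c): forbidden (ΔL, ΔJ).
Allowed pairs: 1 of 3.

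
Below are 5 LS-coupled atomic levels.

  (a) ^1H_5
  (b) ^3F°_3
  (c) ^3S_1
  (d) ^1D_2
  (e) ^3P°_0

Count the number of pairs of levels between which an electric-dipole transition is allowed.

1

(a)–(b): forbidden (ΔS, ΔL, ΔJ).
(a)–(c): forbidden (parity, ΔS, ΔL, ΔJ).
(a)–(d): forbidden (parity, ΔL, ΔJ).
(a)–(e): forbidden (ΔS, ΔL, ΔJ).
(b)–(c): forbidden (ΔL, ΔJ).
(b)–(d): forbidden (ΔS).
(b)–(e): forbidden (parity, ΔL, ΔJ).
(c)–(d): forbidden (parity, ΔS, ΔL).
(c)–(e): allowed.
(d)–(e): forbidden (ΔS, ΔJ).
Allowed pairs: 1 of 10.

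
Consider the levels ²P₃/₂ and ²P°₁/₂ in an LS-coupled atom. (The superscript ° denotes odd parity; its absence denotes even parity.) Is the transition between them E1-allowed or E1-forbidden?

allowed

Parity must change: even → odd — ✓.
ΔS = 0: S: 1/2 → 1/2 — ✓.
ΔL = 0, ±1 (not L=0↔0): L: 1 → 1, ΔL = +0 — ✓.
ΔJ = 0, ±1 (not J=0↔0): J: 3/2 → 1/2, ΔJ = -1 — ✓.
All four E1 rules are satisfied.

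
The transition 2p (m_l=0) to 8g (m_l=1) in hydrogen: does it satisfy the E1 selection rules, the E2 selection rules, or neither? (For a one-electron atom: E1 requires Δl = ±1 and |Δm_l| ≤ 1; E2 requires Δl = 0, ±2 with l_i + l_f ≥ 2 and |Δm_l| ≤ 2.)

neither

Δl = 4 − 1 = +3; l_i + l_f = 5.
Δm_l = +1.
E1 (Δl = ±1, |Δm_l| ≤ 1): not satisfied.
E2 (Δl = 0,±2, l_i+l_f ≥ 2, |Δm_l| ≤ 2): not satisfied.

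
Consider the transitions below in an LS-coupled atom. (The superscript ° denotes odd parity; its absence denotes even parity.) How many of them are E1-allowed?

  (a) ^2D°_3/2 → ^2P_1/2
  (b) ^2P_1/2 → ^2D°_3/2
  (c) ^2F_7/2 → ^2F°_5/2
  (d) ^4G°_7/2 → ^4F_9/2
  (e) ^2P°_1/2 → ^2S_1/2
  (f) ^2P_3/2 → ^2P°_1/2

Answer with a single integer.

6

(a) allowed
(b) allowed
(c) allowed
(d) allowed
(e) allowed
(f) allowed
Total allowed: 6 of 6.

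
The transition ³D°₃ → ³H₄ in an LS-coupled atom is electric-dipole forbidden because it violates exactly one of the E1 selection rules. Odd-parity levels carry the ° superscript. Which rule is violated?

Reading off the term symbols: S 1→1, L 2→5, J 3→4, parity odd→even.
Parity must change: odd → even — ok.
ΔS = 0: S: 1 → 1 — ok.
ΔJ = 0, ±1 (not J=0↔0): J: 3 → 4, ΔJ = +1 — ok.
ΔL = 0, ±1 (not L=0↔0): L: 2 → 5, ΔL = +3 — fails.

the ΔL = 0, ±1 rule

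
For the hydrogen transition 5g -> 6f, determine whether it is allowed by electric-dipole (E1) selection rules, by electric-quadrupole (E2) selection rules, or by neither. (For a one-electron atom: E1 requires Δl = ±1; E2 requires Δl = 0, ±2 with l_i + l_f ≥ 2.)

Δl = 3 − 4 = -1; l_i + l_f = 7.
E1 (Δl = ±1): satisfied.
E2 (Δl = 0,±2, l_i+l_f ≥ 2): not satisfied.

E1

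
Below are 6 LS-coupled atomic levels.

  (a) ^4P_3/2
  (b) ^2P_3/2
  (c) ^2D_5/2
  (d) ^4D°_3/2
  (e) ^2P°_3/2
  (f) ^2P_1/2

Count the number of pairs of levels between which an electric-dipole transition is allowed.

4

(a)–(b): forbidden (parity, ΔS).
(a)–(c): forbidden (parity, ΔS).
(a)–(d): allowed.
(a)–(e): forbidden (ΔS).
(a)–(f): forbidden (parity, ΔS).
(b)–(c): forbidden (parity).
(b)–(d): forbidden (ΔS).
(b)–(e): allowed.
(b)–(f): forbidden (parity).
(c)–(d): forbidden (ΔS).
(c)–(e): allowed.
(c)–(f): forbidden (parity, ΔJ).
(d)–(e): forbidden (parity, ΔS).
(d)–(f): forbidden (ΔS).
(e)–(f): allowed.
Allowed pairs: 4 of 15.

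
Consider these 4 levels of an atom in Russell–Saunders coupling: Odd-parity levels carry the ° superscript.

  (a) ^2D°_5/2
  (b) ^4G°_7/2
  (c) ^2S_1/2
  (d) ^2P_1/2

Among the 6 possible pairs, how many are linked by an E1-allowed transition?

0

(a)–(b): forbidden (parity, ΔS, ΔL).
(a)–(c): forbidden (ΔL, ΔJ).
(a)–(d): forbidden (ΔJ).
(b)–(c): forbidden (ΔS, ΔL, ΔJ).
(b)–(d): forbidden (ΔS, ΔL, ΔJ).
(c)–(d): forbidden (parity).
Allowed pairs: 0 of 6.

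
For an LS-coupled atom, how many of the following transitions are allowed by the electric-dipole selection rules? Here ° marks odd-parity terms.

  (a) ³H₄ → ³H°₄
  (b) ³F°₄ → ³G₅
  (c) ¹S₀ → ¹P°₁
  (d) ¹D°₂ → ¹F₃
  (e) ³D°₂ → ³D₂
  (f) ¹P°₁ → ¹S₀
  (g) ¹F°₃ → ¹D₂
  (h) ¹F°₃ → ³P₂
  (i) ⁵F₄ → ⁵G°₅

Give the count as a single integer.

(a) allowed
(b) allowed
(c) allowed
(d) allowed
(e) allowed
(f) allowed
(g) allowed
(h) forbidden (ΔS, ΔL fail)
(i) allowed
Total allowed: 8 of 9.

8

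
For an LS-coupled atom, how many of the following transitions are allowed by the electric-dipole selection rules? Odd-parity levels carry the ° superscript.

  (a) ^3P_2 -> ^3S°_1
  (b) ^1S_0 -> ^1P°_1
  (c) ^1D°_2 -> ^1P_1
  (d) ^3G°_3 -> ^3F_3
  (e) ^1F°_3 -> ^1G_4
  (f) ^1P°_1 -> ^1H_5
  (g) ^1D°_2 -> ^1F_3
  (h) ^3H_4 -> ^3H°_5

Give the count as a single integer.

7

(a) allowed
(b) allowed
(c) allowed
(d) allowed
(e) allowed
(f) forbidden (ΔL, ΔJ fail)
(g) allowed
(h) allowed
Total allowed: 7 of 8.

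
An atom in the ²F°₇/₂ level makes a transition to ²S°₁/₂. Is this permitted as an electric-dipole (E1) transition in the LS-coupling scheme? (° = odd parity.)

Reading off the term symbols: S 1/2→1/2, L 3→0, J 7/2→1/2, parity odd→odd.
Parity must change: odd → odd — fails.
ΔS = 0: S: 1/2 → 1/2 — passes.
ΔL = 0, ±1 (not L=0↔0): L: 3 → 0, ΔL = -3 — fails.
ΔJ = 0, ±1 (not J=0↔0): J: 7/2 → 1/2, ΔJ = -3 — fails.
Rule(s) violated: parity, ΔL, ΔJ.

forbidden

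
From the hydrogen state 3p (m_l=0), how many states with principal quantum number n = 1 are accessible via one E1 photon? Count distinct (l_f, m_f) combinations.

1

E1 requires Δl = ±1, so l_f ∈ {0, 2}; with 0 ≤ l_f ≤ n_f−1 = 0, the allowed l_f values are {0}.
For l_f = 0: m_f ∈ {m_i−1, m_i, m_i+1} ∩ [−0, 0] = {0} → 1 state.
Total: 1.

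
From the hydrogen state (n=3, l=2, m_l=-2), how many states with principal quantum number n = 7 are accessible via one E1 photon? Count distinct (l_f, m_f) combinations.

4

E1 requires Δl = ±1, so l_f ∈ {1, 3}; with 0 ≤ l_f ≤ n_f−1 = 6, the allowed l_f values are {1, 3}.
For l_f = 1: m_f ∈ {m_i−1, m_i, m_i+1} ∩ [−1, 1] = {-1} → 1 state.
For l_f = 3: m_f ∈ {m_i−1, m_i, m_i+1} ∩ [−3, 3] = {-3, -2, -1} → 3 states.
Total: 4.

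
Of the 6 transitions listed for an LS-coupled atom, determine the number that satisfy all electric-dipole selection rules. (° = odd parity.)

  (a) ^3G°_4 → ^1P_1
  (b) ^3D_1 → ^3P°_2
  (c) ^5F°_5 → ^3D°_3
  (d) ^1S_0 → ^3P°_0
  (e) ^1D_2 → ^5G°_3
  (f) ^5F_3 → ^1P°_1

1

(a) forbidden (ΔS, ΔL, ΔJ fail)
(b) allowed
(c) forbidden (parity, ΔS, ΔJ fail)
(d) forbidden (ΔS, ΔJ fail)
(e) forbidden (ΔS, ΔL fail)
(f) forbidden (ΔS, ΔL, ΔJ fail)
Total allowed: 1 of 6.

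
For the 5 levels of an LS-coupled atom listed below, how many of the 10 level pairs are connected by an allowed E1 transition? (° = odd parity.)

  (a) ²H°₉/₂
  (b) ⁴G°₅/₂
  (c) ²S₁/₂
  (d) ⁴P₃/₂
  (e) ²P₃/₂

0

(a)–(b): forbidden (parity, ΔS, ΔJ).
(a)–(c): forbidden (ΔL, ΔJ).
(a)–(d): forbidden (ΔS, ΔL, ΔJ).
(a)–(e): forbidden (ΔL, ΔJ).
(b)–(c): forbidden (ΔS, ΔL, ΔJ).
(b)–(d): forbidden (ΔL).
(b)–(e): forbidden (ΔS, ΔL).
(c)–(d): forbidden (parity, ΔS).
(c)–(e): forbidden (parity).
(d)–(e): forbidden (parity, ΔS).
Allowed pairs: 0 of 10.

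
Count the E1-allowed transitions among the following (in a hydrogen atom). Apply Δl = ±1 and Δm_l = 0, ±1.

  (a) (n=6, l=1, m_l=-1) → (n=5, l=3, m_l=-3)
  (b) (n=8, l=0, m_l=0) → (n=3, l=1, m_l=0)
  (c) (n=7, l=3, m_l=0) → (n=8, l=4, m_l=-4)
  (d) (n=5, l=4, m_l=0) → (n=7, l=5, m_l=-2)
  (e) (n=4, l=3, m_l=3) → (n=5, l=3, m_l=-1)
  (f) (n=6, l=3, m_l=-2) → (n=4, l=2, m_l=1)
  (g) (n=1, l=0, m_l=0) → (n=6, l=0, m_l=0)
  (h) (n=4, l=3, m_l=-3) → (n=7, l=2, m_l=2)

1

(a) forbidden — Δl = +2 (E1 requires Δl = ±1); Δm_l = -2 (E1 requires Δm_l = 0, ±1)
(b) allowed
(c) forbidden — Δm_l = -4 (E1 requires Δm_l = 0, ±1)
(d) forbidden — Δm_l = -2 (E1 requires Δm_l = 0, ±1)
(e) forbidden — Δl = +0 (E1 requires Δl = ±1); Δm_l = -4 (E1 requires Δm_l = 0, ±1)
(f) forbidden — Δm_l = +3 (E1 requires Δm_l = 0, ±1)
(g) forbidden — Δl = +0 (E1 requires Δl = ±1)
(h) forbidden — Δm_l = +5 (E1 requires Δm_l = 0, ±1)
Total allowed: 1 of 8.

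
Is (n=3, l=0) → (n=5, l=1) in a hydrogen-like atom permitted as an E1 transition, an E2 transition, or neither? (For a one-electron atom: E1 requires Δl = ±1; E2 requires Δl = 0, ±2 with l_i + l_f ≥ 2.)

E1

Δl = 1 − 0 = +1; l_i + l_f = 1.
E1 (Δl = ±1): satisfied.
E2 (Δl = 0,±2, l_i+l_f ≥ 2): not satisfied.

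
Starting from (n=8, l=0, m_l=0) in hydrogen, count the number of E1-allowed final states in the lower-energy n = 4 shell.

E1 requires Δl = ±1, so l_f ∈ {-1, 1}; with 0 ≤ l_f ≤ n_f−1 = 3, the allowed l_f values are {1}.
For l_f = 1: m_f ∈ {m_i−1, m_i, m_i+1} ∩ [−1, 1] = {-1, 0, 1} → 3 states.
Total: 3.

3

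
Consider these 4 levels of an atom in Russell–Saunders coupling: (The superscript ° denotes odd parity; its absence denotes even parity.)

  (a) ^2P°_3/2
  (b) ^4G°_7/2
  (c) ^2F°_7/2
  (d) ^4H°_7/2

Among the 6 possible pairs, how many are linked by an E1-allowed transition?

(a)–(b): forbidden (parity, ΔS, ΔL, ΔJ).
(a)–(c): forbidden (parity, ΔL, ΔJ).
(a)–(d): forbidden (parity, ΔS, ΔL, ΔJ).
(b)–(c): forbidden (parity, ΔS).
(b)–(d): forbidden (parity).
(c)–(d): forbidden (parity, ΔS, ΔL).
Allowed pairs: 0 of 6.

0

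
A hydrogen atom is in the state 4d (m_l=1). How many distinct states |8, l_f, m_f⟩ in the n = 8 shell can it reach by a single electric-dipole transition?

5

E1 requires Δl = ±1, so l_f ∈ {1, 3}; with 0 ≤ l_f ≤ n_f−1 = 7, the allowed l_f values are {1, 3}.
For l_f = 1: m_f ∈ {m_i−1, m_i, m_i+1} ∩ [−1, 1] = {0, 1} → 2 states.
For l_f = 3: m_f ∈ {m_i−1, m_i, m_i+1} ∩ [−3, 3] = {0, 1, 2} → 3 states.
Total: 5.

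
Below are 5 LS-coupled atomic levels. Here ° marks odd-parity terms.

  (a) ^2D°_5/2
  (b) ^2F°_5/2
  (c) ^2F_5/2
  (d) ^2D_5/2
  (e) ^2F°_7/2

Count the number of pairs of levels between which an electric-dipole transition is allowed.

(a)–(b): forbidden (parity).
(a)–(c): allowed.
(a)–(d): allowed.
(a)–(e): forbidden (parity).
(b)–(c): allowed.
(b)–(d): allowed.
(b)–(e): forbidden (parity).
(c)–(d): forbidden (parity).
(c)–(e): allowed.
(d)–(e): allowed.
Allowed pairs: 6 of 10.

6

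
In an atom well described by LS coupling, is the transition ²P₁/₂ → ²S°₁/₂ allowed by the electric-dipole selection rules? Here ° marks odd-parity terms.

allowed

Parity must change: even → odd — satisfied.
ΔS = 0: S: 1/2 → 1/2 — satisfied.
ΔL = 0, ±1 (not L=0↔0): L: 1 → 0, ΔL = -1 — satisfied.
ΔJ = 0, ±1 (not J=0↔0): J: 1/2 → 1/2, ΔJ = +0 — satisfied.
All four E1 rules are satisfied.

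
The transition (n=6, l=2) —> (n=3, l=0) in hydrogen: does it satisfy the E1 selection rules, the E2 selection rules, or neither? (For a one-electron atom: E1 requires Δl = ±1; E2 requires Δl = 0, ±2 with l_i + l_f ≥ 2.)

E2

Δl = 0 − 2 = -2; l_i + l_f = 2.
E1 (Δl = ±1): not satisfied.
E2 (Δl = 0,±2, l_i+l_f ≥ 2): satisfied.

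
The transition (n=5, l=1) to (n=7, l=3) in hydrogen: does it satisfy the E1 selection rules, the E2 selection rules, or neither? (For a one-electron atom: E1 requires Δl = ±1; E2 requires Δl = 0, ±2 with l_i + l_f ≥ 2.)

E2

Δl = 3 − 1 = +2; l_i + l_f = 4.
E1 (Δl = ±1): not satisfied.
E2 (Δl = 0,±2, l_i+l_f ≥ 2): satisfied.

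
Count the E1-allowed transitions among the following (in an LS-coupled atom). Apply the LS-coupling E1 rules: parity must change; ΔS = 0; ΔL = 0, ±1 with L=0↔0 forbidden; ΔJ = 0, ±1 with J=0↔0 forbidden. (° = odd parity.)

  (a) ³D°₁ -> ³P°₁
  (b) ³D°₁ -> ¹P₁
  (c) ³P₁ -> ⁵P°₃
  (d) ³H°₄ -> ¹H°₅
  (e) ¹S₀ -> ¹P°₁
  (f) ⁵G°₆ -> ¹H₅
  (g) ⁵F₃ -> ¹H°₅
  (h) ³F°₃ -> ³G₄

(a) forbidden (parity fails)
(b) forbidden (ΔS fails)
(c) forbidden (ΔS, ΔJ fail)
(d) forbidden (parity, ΔS fail)
(e) allowed
(f) forbidden (ΔS fails)
(g) forbidden (ΔS, ΔL, ΔJ fail)
(h) allowed
Total allowed: 2 of 8.

2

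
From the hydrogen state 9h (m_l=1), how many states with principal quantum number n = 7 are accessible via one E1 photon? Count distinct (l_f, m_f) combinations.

E1 requires Δl = ±1, so l_f ∈ {4, 6}; with 0 ≤ l_f ≤ n_f−1 = 6, the allowed l_f values are {4, 6}.
For l_f = 4: m_f ∈ {m_i−1, m_i, m_i+1} ∩ [−4, 4] = {0, 1, 2} → 3 states.
For l_f = 6: m_f ∈ {m_i−1, m_i, m_i+1} ∩ [−6, 6] = {0, 1, 2} → 3 states.
Total: 6.

6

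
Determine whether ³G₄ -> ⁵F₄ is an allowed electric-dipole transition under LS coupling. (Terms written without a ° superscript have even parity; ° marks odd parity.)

Parity must change: even → even — ✗.
ΔS = 0: S: 1 → 2 — ✗.
ΔL = 0, ±1 (not L=0↔0): L: 4 → 3, ΔL = -1 — ✓.
ΔJ = 0, ±1 (not J=0↔0): J: 4 → 4, ΔJ = +0 — ✓.
Rule(s) violated: parity, ΔS.

forbidden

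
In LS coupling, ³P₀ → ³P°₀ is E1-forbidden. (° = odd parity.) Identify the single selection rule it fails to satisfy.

the J=0 ↔ J=0 exclusion

Reading off the term symbols: S 1→1, L 1→1, J 0→0, parity even→odd.
ΔJ = 0, ±1 (not J=0↔0): J: 0 → 0, ΔJ = +0 — fails.
Parity must change: even → odd — ok.
ΔL = 0, ±1 (not L=0↔0): L: 1 → 1, ΔL = +0 — ok.
ΔS = 0: S: 1 → 1 — ok.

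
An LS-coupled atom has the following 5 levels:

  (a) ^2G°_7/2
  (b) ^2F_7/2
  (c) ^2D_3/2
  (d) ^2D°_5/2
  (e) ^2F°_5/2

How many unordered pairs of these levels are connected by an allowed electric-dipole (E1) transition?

(a)–(b): allowed.
(a)–(c): forbidden (ΔL, ΔJ).
(a)–(d): forbidden (parity, ΔL).
(a)–(e): forbidden (parity).
(b)–(c): forbidden (parity, ΔJ).
(b)–(d): allowed.
(b)–(e): allowed.
(c)–(d): allowed.
(c)–(e): allowed.
(d)–(e): forbidden (parity).
Allowed pairs: 5 of 10.

5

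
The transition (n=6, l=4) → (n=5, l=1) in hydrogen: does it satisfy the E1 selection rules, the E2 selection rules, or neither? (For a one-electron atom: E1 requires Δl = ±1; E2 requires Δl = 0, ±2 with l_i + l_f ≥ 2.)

Δl = 1 − 4 = -3; l_i + l_f = 5.
E1 (Δl = ±1): not satisfied.
E2 (Δl = 0,±2, l_i+l_f ≥ 2): not satisfied.

neither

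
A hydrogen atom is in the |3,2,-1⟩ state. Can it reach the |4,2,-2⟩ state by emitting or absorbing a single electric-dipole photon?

forbidden

Initial l = 2, final l = 2, so Δl = +0. E1 requires Δl = ±1: fails.
m_l: -1 → -2 (Δm_l = -1). |Δm_l| ≤ 1 ok.
The transition is electric-dipole forbidden.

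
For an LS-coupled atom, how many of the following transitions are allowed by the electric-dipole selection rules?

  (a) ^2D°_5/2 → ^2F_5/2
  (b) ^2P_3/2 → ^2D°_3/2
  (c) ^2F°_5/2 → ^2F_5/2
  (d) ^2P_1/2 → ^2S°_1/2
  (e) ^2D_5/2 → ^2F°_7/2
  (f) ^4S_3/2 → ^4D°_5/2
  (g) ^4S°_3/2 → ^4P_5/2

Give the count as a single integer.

6

(a) allowed
(b) allowed
(c) allowed
(d) allowed
(e) allowed
(f) forbidden (ΔL fails)
(g) allowed
Total allowed: 6 of 7.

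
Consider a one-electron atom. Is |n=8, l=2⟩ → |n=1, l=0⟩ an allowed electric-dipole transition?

Δl = 0 − 2 = -2; the E1 rule Δl = ±1 is ✗.
The transition is electric-dipole forbidden.

forbidden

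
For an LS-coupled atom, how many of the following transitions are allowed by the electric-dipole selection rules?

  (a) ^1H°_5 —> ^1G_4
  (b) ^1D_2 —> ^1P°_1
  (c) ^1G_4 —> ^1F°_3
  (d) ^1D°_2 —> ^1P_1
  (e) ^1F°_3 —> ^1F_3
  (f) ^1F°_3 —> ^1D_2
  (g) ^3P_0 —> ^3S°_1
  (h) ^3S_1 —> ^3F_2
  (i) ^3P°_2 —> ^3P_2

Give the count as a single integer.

(a) allowed
(b) allowed
(c) allowed
(d) allowed
(e) allowed
(f) allowed
(g) allowed
(h) forbidden (parity, ΔL fail)
(i) allowed
Total allowed: 8 of 9.

8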